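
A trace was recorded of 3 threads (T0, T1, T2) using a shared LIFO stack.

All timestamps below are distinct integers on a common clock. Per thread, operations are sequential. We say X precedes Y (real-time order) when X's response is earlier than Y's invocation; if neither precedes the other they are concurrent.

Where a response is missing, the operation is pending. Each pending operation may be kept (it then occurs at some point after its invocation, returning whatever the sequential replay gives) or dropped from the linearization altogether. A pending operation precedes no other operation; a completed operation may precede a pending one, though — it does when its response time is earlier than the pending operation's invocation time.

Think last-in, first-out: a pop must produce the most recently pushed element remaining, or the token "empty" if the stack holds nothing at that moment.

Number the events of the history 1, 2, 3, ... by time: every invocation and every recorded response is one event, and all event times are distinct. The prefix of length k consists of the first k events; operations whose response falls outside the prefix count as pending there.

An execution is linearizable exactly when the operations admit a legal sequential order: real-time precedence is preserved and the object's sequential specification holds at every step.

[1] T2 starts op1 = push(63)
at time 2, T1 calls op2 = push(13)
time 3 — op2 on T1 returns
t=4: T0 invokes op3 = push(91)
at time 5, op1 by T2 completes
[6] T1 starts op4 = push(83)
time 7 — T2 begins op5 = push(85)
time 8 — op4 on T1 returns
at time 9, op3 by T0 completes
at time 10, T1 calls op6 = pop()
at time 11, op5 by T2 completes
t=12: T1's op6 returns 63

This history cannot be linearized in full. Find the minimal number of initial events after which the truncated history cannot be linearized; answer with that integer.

events 1..11 are linearizable, e.g. via op1, op2, op3, op4, op5:
step 1: op1 push(63) — stack <63>
step 2: op2 push(13) — stack <63,13>
step 3: op3 push(91) — stack <63,13,91>
step 4: op4 push(83) — stack <63,13,91,83>
step 5: op5 push(85) — stack <63,13,91,83,85>
once event 12 joins (op6's response, time 12), exhaustive search finds no witness
one such order, op1, op2, op3, op4, op5, op6, breaks at step 6 where op6 pop() → 63 is illegal
one such order, op1, op2, op3, op4, op6, op5, breaks at step 5 where op6 pop() → 63 is illegal

12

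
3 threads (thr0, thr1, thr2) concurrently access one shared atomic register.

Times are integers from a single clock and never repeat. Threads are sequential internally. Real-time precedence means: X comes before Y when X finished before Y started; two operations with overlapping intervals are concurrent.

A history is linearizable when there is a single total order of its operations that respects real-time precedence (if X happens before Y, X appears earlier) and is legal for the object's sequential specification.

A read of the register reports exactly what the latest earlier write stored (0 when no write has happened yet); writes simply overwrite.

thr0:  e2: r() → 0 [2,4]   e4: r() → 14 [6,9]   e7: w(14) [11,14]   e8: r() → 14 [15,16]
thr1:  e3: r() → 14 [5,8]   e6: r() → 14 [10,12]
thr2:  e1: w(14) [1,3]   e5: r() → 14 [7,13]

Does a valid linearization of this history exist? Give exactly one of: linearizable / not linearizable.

one valid linearization: e2, e1, e3, e4, e5, e6, e7, e8
step 1: e2 r() → 0 — value 0
step 2: e1 w(14) — value 14
step 3: e3 r() → 14 — value 14
step 4: e4 r() → 14 — value 14
step 5: e5 r() → 14 — value 14
step 6: e6 r() → 14 — value 14
step 7: e7 w(14) — value 14
step 8: e8 r() → 14 — value 14

linearizable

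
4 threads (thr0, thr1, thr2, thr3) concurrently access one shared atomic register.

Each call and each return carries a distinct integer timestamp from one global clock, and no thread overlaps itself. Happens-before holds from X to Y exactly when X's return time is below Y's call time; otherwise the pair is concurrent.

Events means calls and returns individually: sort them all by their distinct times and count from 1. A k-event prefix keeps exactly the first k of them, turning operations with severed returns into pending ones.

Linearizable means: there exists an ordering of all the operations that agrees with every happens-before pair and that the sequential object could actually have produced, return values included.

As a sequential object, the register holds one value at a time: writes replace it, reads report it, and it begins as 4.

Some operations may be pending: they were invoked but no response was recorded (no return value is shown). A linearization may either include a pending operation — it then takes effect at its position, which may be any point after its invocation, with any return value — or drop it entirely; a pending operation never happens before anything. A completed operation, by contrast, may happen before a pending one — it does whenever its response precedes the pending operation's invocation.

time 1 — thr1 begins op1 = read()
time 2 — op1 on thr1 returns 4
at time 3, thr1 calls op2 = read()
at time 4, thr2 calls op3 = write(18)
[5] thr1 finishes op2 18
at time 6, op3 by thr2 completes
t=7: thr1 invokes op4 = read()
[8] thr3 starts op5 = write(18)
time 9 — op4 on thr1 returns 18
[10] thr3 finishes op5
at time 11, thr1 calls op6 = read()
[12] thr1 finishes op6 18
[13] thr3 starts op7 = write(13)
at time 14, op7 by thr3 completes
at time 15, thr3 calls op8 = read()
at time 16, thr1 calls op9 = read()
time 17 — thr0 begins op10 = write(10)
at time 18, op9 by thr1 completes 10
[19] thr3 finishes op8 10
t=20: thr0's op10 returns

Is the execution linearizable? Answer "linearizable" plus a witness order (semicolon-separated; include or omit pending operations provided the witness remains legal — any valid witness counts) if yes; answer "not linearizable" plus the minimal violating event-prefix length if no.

after step 1 (op1 read() → 4): value 4
after step 2 (op3 write(18)): value 18
after step 3 (op2 read() → 18): value 18
after step 4 (op4 read() → 18): value 18
after step 5 (op5 write(18)): value 18
after step 6 (op6 read() → 18): value 18
after step 7 (op7 write(13)): value 13
after step 8 (op10 write(10)): value 10
after step 9 (op8 read() → 10): value 10
after step 10 (op9 read() → 10): value 10

linearizable — witness: op1; op3; op2; op4; op5; op6; op7; op10; op8; op9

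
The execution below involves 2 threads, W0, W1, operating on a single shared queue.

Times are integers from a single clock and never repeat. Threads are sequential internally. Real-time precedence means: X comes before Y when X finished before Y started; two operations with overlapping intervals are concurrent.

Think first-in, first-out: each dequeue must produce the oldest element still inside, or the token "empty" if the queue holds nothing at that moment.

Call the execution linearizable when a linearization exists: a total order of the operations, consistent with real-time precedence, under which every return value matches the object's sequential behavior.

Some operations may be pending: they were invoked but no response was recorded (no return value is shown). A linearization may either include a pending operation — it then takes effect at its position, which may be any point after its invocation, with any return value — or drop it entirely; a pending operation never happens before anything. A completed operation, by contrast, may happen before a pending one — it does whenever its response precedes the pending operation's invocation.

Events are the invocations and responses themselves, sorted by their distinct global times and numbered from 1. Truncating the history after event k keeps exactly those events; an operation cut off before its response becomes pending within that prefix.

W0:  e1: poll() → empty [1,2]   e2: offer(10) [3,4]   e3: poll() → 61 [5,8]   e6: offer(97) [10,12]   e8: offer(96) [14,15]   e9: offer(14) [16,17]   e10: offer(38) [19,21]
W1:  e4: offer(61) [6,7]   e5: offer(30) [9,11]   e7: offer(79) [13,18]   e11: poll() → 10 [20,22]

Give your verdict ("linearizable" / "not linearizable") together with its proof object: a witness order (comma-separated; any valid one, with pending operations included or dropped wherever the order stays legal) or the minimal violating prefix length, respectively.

events 1..7 are fine; event 8 — the response of e3 at time 8 — makes the prefix non-linearizable
2 orders of the 4 completed queue ops respect real time; none is legal
for example e1, e2, e3, e4 fails at step 3: e3 poll() → 61 is not legal there
for example e1, e2, e4, e3 fails at step 4: e3 poll() → 61 is not legal there

not linearizable — minimal violating prefix: 8 events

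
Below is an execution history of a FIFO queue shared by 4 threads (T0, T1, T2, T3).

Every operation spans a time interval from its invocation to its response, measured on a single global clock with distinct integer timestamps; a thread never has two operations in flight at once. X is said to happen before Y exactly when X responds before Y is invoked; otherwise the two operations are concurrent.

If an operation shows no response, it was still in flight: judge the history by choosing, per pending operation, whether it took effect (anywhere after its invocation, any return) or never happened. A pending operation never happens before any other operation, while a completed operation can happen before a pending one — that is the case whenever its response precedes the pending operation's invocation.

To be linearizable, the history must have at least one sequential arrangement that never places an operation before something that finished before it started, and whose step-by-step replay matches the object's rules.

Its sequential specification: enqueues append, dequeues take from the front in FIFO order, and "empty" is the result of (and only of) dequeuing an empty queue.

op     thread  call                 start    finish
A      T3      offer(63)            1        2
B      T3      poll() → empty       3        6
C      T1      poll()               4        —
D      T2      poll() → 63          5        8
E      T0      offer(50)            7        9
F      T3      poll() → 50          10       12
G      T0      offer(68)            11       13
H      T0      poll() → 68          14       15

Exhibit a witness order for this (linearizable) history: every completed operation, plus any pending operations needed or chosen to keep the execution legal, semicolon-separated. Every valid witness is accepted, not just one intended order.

after step 1 (A offer(63)): queue <63>
after step 2 (D poll() → 63): queue <>
after step 3 (B poll() → empty): queue <>
after step 4 (C poll() (pending, included)): queue <>
after step 5 (E offer(50)): queue <50>
after step 6 (F poll() → 50): queue <>
after step 7 (G offer(68)): queue <68>
after step 8 (H poll() → 68): queue <>

A; D; B; C; E; F; G; H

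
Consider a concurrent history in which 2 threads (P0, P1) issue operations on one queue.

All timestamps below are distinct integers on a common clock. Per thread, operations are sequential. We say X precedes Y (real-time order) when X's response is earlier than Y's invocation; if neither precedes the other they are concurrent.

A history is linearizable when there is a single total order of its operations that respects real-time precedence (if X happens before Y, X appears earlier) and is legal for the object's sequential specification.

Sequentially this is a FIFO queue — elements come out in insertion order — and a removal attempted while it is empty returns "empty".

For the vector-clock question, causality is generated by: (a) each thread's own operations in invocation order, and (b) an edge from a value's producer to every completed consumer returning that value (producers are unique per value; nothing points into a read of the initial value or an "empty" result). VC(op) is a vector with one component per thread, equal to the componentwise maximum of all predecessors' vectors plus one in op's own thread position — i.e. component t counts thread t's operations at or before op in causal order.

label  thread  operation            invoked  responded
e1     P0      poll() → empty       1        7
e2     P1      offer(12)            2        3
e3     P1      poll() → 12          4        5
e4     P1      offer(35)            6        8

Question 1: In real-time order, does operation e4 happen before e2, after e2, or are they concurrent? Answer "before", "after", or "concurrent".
e4 spans [6,8], e2 spans [2,3]
resp(e2)=3 < inv(e4)=6

after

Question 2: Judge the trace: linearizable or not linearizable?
witness order: e1, e2, e3, e4
step 1: e1 poll() → empty — queue <>
step 2: e2 offer(12) — queue <12>
step 3: e3 poll() → 12 — queue <>
step 4: e4 offer(35) — queue <35>

linearizable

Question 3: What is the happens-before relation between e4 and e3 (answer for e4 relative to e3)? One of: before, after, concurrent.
e4 spans [6,8], e3 spans [4,5]
resp(e3)=5 < inv(e4)=6

after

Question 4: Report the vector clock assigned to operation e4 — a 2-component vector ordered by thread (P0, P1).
invoked at 2, e2 has no predecessors; its own P1 bump gives (0, 1)
invoked at 1, e1 has no predecessors; its own P0 bump gives (1, 0)
VC(e3, invoked at 4): max of VC(e2)=(0, 1), then +1 on thread P1 → (0, 2)
VC(e4, invoked at 6): max of VC(e3)=(0, 2), then +1 on thread P1 → (0, 3)
target: VC(e4) = (0, 3)

(0, 3)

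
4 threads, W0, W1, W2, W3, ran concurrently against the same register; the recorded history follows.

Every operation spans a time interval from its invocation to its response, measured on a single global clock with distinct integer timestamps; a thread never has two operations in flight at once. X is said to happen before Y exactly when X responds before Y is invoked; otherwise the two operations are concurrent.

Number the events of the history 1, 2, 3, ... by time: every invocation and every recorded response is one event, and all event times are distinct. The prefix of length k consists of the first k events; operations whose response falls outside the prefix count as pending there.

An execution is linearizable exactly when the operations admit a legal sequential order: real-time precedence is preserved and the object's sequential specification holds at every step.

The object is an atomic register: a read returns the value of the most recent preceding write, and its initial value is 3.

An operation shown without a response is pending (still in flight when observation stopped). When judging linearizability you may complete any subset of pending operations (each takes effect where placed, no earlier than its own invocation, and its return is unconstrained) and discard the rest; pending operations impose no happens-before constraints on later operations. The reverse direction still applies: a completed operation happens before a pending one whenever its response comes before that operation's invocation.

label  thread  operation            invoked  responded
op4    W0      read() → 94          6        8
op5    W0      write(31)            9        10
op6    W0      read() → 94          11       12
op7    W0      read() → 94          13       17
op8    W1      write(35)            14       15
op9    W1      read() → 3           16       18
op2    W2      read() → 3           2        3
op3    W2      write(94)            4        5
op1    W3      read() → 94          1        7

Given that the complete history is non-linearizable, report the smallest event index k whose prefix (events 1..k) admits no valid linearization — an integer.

12

one valid order for events 1..11 is op2, op3, op1, op4, op5:
after step 1 (op2 read() → 3): value 3
after step 2 (op3 write(94)): value 94
after step 3 (op1 read() → 94): value 94
after step 4 (op4 read() → 94): value 94
after step 5 (op5 write(31)): value 31
include event 12 — op6 responding at 12 — and every candidate order breaks
one such order, op1, op2, op3, op4, op5, op6, breaks at step 1 where op1 read() → 94 is illegal
one such order, op2, op1, op3, op4, op5, op6, breaks at step 2 where op1 read() → 94 is illegal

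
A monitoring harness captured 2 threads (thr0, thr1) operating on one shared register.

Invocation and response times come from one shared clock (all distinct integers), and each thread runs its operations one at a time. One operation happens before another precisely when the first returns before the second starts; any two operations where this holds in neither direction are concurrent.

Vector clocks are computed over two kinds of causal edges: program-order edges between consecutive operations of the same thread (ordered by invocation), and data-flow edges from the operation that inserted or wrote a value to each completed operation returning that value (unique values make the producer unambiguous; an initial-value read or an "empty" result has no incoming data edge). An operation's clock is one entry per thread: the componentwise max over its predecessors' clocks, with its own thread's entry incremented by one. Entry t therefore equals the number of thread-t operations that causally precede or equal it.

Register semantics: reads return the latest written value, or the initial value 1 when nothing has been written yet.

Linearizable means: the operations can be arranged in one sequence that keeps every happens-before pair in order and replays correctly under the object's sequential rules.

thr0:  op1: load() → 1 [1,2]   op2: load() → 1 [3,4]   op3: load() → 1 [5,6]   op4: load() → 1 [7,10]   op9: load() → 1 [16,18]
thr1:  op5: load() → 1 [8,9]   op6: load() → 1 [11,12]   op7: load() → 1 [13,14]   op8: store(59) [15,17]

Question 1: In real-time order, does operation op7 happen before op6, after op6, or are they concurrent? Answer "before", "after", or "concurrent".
op7 spans [13,14], op6 spans [11,12]
resp(op6)=12 < inv(op7)=13

after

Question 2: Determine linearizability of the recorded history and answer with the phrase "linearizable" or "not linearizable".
a witness: op1, op2, op3, op4, op5, op6, op7, op9, op8
step 1: op1 load() → 1 — value 1
step 2: op2 load() → 1 — value 1
step 3: op3 load() → 1 — value 1
step 4: op4 load() → 1 — value 1
step 5: op5 load() → 1 — value 1
step 6: op6 load() → 1 — value 1
step 7: op7 load() → 1 — value 1
step 8: op9 load() → 1 — value 1
step 9: op8 store(59) — value 59

linearizable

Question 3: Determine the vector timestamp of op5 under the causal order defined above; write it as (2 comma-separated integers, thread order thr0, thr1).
no predecessors for op5 (invoked 8): thr1 increments from zero → (0, 1)
no predecessors for op1 (invoked 1): thr0 increments from zero → (1, 0)
op6, invoked 11, takes VC(op5)=(0, 1) under max, adds 1 for thr1 → (0, 2)
op2, invoked 3, takes VC(op1)=(1, 0) under max, adds 1 for thr0 → (2, 0)
op7, invoked 13, takes VC(op6)=(0, 2) under max, adds 1 for thr1 → (0, 3)
op3, invoked 5, takes VC(op2)=(2, 0) under max, adds 1 for thr0 → (3, 0)
op8, invoked 15, takes VC(op7)=(0, 3) under max, adds 1 for thr1 → (0, 4)
op4, invoked 7, takes VC(op3)=(3, 0) under max, adds 1 for thr0 → (4, 0)
op9, invoked 16, takes VC(op4)=(4, 0) under max, adds 1 for thr0 → (5, 0)
target: VC(op5) = (0, 1)

(0, 1)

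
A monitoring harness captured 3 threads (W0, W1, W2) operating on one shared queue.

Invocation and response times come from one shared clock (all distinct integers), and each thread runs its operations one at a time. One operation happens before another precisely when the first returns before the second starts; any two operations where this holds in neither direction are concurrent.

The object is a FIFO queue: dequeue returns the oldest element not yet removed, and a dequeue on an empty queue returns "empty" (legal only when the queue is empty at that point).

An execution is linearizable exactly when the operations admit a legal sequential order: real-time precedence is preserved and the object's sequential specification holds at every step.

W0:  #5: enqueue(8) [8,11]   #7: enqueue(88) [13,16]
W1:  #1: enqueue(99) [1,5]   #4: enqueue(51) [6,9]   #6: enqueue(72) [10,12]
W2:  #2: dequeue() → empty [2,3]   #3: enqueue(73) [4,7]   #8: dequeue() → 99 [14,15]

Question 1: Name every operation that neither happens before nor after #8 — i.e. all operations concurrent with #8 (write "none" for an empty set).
overlap test against #8 [14,15]: concurrent iff the interval meets 14..15
#1 [1,5]: before
#2 [2,3]: before
#3 [4,7]: before
#4 [6,9]: before
#5 [8,11]: before
#6 [10,12]: before
#7 [13,16]: concurrent

#7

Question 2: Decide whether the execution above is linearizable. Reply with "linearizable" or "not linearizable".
one valid linearization: #2, #1, #3, #4, #5, #6, #7, #8
after step 1 (#2 dequeue() → empty): queue <>
after step 2 (#1 enqueue(99)): queue <99>
after step 3 (#3 enqueue(73)): queue <99,73>
after step 4 (#4 enqueue(51)): queue <99,73,51>
after step 5 (#5 enqueue(8)): queue <99,73,51,8>
after step 6 (#6 enqueue(72)): queue <99,73,51,8,72>
after step 7 (#7 enqueue(88)): queue <99,73,51,8,72,88>
after step 8 (#8 dequeue() → 99): queue <73,51,8,72,88>

linearizable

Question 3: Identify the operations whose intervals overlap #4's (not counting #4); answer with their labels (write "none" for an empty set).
#4 spans [6,9]: anything still running between times 6 and 9 counts as concurrent
#1 [1,5]: before
#2 [2,3]: before
#3 [4,7]: concurrent
#5 [8,11]: concurrent
#6 [10,12]: after
#7 [13,16]: after
#8 [14,15]: after

#3, #5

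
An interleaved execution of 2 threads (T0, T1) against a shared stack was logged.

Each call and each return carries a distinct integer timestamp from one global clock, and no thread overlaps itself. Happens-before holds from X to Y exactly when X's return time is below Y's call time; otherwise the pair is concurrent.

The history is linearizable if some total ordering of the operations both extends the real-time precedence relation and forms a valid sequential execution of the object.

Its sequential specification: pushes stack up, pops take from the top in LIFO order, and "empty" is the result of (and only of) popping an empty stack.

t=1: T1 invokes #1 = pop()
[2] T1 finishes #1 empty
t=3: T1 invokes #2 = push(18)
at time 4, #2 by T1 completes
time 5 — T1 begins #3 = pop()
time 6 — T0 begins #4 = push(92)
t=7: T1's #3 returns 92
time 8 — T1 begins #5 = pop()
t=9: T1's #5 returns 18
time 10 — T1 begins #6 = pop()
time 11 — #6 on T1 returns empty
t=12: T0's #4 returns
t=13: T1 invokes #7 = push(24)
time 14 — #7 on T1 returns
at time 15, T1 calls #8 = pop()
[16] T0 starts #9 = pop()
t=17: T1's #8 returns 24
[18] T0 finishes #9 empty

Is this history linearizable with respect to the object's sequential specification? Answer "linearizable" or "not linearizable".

a witness: #1, #2, #4, #3, #5, #6, #7, #8, #9
step 1: #1 pop() → empty — stack <>
step 2: #2 push(18) — stack <18>
step 3: #4 push(92) — stack <18,92>
step 4: #3 pop() → 92 — stack <18>
step 5: #5 pop() → 18 — stack <>
step 6: #6 pop() → empty — stack <>
step 7: #7 push(24) — stack <24>
step 8: #8 pop() → 24 — stack <>
step 9: #9 pop() → empty — stack <>

linearizable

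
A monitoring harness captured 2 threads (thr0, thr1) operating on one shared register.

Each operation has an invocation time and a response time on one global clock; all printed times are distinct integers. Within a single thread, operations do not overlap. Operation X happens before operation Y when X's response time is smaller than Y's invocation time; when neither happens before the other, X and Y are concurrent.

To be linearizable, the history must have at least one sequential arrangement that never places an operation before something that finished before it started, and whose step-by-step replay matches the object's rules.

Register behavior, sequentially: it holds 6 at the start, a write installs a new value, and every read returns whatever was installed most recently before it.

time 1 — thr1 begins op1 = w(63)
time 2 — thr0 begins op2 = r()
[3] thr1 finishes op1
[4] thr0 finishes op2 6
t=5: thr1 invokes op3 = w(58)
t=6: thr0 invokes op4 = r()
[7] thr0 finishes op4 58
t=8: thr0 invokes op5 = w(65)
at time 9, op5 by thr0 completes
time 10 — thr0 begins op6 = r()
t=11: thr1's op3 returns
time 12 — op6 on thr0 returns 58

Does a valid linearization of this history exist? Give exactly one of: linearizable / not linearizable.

not linearizable

prefix check: 1..11 passes, 1..12 fails once op6's time-12 response joins
the 6 completed operations admit 8 real-time orders; each fails the register replay
sample order op1, op2, op3, op4, op5, op6 stalls at step 2 — op2 r() → 6 has no legal effect
sample order op1, op2, op4, op3, op5, op6 stalls at step 2 — op2 r() → 6 has no legal effect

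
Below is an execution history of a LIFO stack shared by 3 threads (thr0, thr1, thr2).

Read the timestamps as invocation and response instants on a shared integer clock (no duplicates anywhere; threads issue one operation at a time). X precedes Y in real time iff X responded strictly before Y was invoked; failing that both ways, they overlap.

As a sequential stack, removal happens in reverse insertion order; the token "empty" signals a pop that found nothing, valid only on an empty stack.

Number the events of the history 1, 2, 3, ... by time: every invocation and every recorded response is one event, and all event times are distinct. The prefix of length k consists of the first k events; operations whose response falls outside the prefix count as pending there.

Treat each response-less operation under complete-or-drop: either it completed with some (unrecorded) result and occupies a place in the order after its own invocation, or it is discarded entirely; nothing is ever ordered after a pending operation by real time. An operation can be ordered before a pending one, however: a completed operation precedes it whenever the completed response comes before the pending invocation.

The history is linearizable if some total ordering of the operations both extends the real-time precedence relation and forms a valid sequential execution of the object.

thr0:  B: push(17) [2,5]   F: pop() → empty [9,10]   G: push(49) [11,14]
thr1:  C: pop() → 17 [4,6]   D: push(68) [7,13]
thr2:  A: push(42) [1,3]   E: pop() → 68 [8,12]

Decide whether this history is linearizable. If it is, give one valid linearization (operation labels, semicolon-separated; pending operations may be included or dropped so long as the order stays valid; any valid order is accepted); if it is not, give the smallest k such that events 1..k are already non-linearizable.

events 1..11 are fine; event 12 — the response of E at time 12 — makes the prefix non-linearizable
all 6 real-time-respecting orders fail — 5 completed LIFO stack operations, no legal replay
no escape via the 2 pending operations (D, G): every completion choice fails
take A, B, C, E, F (pending dropped): step 4 already fails, because E pop() → 68 cannot occur there
take A, B, C, F, E (pending dropped): step 4 already fails, because F pop() → empty cannot occur there

not linearizable — minimal violating prefix: 12 events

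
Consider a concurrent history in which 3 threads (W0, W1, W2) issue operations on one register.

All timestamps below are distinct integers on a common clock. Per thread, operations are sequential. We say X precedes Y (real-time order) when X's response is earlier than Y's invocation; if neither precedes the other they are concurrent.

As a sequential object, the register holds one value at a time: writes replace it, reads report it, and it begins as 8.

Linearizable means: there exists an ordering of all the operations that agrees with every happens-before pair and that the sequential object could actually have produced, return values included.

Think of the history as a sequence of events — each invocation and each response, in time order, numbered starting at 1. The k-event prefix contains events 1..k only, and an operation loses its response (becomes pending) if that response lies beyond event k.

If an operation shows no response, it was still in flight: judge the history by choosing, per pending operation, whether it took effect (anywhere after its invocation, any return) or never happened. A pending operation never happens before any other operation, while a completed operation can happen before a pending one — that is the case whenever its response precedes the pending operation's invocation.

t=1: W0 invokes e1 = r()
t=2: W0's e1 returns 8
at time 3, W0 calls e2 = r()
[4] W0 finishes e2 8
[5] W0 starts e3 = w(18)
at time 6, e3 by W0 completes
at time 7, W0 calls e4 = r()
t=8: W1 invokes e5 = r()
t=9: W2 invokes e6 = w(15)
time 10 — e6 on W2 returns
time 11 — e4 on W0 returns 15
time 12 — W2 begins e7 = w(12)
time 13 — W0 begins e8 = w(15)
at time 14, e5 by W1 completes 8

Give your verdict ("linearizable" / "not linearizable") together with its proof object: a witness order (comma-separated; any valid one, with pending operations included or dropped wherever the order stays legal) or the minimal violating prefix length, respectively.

not linearizable — minimal violating prefix: 14 events

cut after 13 events: linearizable; cut after 14 events (e5 responds, time 14): not linearizable
every one of the 6 real-time-consistent orders over 6 completed register ops fails the sequential spec
no completion choice of the 2 pending operations (e7, e8) rescues it — every subset was tried
e.g. e1, e2, e3, e4, e5, e6 (pending dropped): illegal at step 4, since e4 r() → 15 cannot apply there
e.g. e1, e2, e3, e4, e6, e5 (pending dropped): illegal at step 4, since e4 r() → 15 cannot apply there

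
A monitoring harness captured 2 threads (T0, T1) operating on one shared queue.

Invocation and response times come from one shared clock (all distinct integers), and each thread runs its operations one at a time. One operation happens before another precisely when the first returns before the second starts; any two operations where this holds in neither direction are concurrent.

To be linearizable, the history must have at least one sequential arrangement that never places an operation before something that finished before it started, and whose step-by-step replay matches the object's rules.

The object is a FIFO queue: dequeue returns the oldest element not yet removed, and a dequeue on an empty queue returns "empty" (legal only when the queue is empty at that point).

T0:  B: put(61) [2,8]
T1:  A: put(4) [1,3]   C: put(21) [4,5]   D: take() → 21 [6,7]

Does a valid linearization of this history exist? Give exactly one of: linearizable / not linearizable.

not linearizable

the violation lands at event 7, D's response at time 7: events 1..6 linearize, events 1..7 do not
the sole real-time-consistent order of 3 completed operations fails the queue replay
including or dropping the 1 pending operation (B) in any combination fails
e.g. A, C, D (pending dropped): illegal at step 3, since D take() → 21 cannot apply there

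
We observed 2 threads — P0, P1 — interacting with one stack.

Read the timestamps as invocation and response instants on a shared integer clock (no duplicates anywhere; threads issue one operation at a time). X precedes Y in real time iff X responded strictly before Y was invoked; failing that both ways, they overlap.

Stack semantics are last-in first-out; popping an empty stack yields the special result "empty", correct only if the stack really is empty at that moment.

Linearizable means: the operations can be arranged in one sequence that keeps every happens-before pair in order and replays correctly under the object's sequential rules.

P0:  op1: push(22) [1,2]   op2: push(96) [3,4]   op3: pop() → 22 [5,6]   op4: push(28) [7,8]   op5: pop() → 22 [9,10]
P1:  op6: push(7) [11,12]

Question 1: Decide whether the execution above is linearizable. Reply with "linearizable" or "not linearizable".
prefix check: 1..5 passes, 1..6 fails once op3's time-6 response joins
one real-time candidate order over the 3 completed operations — the stack replay rejects it
for example op1, op2, op3 fails at step 3: op3 pop() → 22 is not legal there

not linearizable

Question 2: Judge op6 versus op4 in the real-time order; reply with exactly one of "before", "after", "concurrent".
op6 spans [11,12], op4 spans [7,8]
resp(op4)=8 < inv(op6)=11

after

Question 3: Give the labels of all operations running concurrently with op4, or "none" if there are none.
op4 spans [7,8]: anything still running between times 7 and 8 counts as concurrent
op1 [1,2]: before
op2 [3,4]: before
op3 [5,6]: before
op5 [9,10]: after
op6 [11,12]: after

none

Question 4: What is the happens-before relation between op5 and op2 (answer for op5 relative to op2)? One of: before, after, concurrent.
op5 spans [9,10], op2 spans [3,4]
resp(op2)=4 < inv(op5)=9

after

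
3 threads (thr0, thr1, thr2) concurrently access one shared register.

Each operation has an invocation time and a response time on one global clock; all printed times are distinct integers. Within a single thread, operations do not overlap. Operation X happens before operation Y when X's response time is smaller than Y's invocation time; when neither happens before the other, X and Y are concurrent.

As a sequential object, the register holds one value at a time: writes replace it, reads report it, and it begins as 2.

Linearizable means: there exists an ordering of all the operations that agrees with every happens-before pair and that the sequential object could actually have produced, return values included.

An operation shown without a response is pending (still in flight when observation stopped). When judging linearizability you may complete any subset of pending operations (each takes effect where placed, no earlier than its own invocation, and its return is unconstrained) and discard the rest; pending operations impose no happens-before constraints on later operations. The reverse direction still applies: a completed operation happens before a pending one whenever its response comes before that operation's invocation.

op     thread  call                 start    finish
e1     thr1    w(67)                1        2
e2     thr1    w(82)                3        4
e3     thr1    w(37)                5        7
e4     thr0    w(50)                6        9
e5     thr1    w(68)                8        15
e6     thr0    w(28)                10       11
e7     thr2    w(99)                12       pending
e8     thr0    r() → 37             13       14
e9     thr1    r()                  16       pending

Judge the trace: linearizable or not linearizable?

events 1..13 are fine; event 14 — the response of e8 at time 14 — makes the prefix non-linearizable
6 completed operations, 2 real-time-consistent orders — every register replay fails
including or dropping the 2 pending operations (e5, e7) in any combination fails
take e1, e2, e3, e4, e6, e8 (pending dropped): step 6 already fails, because e8 r() → 37 cannot occur there
take e1, e2, e4, e3, e6, e8 (pending dropped): step 6 already fails, because e8 r() → 37 cannot occur there

not linearizable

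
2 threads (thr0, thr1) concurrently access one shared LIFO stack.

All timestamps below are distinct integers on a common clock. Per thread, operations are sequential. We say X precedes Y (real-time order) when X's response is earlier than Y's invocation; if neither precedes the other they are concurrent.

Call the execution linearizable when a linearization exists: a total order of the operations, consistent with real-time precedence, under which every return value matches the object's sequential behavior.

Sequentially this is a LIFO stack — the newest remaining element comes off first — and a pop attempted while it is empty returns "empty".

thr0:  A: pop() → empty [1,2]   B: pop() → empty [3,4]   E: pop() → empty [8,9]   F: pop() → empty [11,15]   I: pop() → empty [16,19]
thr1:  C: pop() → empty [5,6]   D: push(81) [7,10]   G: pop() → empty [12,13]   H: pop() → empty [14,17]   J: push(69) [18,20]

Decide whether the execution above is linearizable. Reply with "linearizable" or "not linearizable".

events 1..14 are fine; event 15 — the response of F at time 15 — makes the prefix non-linearizable
no legal order exists: 4 real-time-consistent candidates over 7 completed LIFO stack operations, all rejected
including or dropping the 1 pending operation (H) in any combination fails
one such order, A, B, C, D, E, F, G (pending dropped), breaks at step 5 where E pop() → empty is illegal
one such order, A, B, C, D, E, G, F (pending dropped), breaks at step 5 where E pop() → empty is illegal

not linearizable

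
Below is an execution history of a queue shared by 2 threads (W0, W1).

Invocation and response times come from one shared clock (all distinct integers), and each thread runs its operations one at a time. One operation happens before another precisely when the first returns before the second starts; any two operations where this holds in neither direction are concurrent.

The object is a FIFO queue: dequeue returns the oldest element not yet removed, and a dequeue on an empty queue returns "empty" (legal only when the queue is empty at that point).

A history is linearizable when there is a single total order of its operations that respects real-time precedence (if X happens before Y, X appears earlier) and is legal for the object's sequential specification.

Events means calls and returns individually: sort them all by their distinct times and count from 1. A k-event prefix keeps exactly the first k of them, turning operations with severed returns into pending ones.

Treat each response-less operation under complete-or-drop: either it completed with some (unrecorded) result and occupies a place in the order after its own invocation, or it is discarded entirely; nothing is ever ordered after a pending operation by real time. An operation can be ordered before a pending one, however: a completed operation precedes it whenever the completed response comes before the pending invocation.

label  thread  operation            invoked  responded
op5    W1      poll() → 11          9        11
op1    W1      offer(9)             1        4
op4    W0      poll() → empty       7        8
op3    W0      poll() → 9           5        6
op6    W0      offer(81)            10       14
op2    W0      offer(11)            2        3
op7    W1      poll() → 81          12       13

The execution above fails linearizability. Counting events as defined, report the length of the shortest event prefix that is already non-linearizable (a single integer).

8

events 1..7 are linearizable, e.g. via op1, op2, op3:
1. op1 offer(9), leaving queue <9>
2. op2 offer(11), leaving queue <9,11>
3. op3 poll() → 9, leaving queue <11>
adding event 8 (op4 responds at 8) leaves no legal real-time order
e.g. op1, op2, op3, op4: illegal at step 4, since op4 poll() → empty cannot apply there
e.g. op2, op1, op3, op4: illegal at step 3, since op3 poll() → 9 cannot apply there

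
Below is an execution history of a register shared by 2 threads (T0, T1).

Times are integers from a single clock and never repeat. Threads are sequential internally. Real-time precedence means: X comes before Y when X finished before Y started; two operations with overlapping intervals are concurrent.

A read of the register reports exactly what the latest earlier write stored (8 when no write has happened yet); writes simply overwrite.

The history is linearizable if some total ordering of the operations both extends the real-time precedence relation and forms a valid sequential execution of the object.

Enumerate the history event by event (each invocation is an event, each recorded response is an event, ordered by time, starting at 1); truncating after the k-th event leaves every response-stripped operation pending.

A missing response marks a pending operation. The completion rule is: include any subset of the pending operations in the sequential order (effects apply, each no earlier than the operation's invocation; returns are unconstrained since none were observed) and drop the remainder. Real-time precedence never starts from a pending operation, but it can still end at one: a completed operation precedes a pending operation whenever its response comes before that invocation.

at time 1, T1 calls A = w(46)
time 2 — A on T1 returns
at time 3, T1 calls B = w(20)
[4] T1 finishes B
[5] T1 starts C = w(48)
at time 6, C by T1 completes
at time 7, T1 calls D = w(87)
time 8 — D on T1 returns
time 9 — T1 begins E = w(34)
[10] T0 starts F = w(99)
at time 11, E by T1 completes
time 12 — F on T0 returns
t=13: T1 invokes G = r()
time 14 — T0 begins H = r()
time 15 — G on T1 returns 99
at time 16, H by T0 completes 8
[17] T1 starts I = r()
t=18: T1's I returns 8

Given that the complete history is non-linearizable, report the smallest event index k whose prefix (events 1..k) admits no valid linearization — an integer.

16

events 1..15 are still linearizable — one witness is A, B, C, D, E, F, G:
after step 1 (A w(46)): value 46
after step 2 (B w(20)): value 20
after step 3 (C w(48)): value 48
after step 4 (D w(87)): value 87
after step 5 (E w(34)): value 34
after step 6 (F w(99)): value 99
after step 7 (G r() → 99): value 99
include event 16 — H responding at 16 — and every candidate order breaks
sample order A, B, C, D, E, F, G, H stalls at step 8 — H r() → 8 has no legal effect
sample order A, B, C, D, E, F, H, G stalls at step 7 — H r() → 8 has no legal effect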